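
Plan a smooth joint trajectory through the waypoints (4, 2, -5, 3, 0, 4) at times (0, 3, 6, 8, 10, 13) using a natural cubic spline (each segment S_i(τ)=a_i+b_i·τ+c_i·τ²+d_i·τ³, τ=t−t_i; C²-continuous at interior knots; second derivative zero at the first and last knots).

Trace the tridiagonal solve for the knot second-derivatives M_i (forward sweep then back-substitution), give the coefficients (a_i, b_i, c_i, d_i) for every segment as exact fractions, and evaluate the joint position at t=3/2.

Δ: Δ0=-2/3, Δ1=-7/3, Δ2=4, Δ3=-3/2, Δ4=4/3
row 1: diag=12, rhs=-10; c'=1/4, d'=-5/6
row 2: denom=10−3·1/4=37/4; d'=(38−3·-5/6)/(37/4)=162/37
row 3: denom=8−2·8/37=280/37; d'=(-33−2·162/37)/(280/37)=-309/56
row 4: denom=10−2·37/140=663/70; d'=(17−2·-309/56)/(663/70)=3925/1326
back: M4=3925/1326
back: M3=-309/56−37/140·3925/1326=-4177/663
back: M2=162/37−8/37·-4177/663=3806/663
back: M1=-5/6−1/4·3806/663=-1504/663
M: M0=0, M1=-1504/663, M2=3806/663, M3=-4177/663, M4=3925/1326, M5=0
seg 0: a=4, c=M0/2=0, d=(M1−M0)/(6·3)=-752/5967, b=Δ0−h0·(2M0+M1)/6=310/663
seg 1: a=2, c=M1/2=-752/663, d=(M2−M1)/(6·3)=295/663, b=Δ1−h1·(2M1+M2)/6=-1946/663
seg 2: a=-5, c=M2/2=1903/663, d=(M3−M2)/(6·2)=-887/884, b=Δ2−h2·(2M2+M3)/6=1507/663
seg 3: a=3, c=M3/2=-4177/1326, d=(M4−M3)/(6·2)=4093/5304, b=Δ3−h3·(2M3+M4)/6=1136/663
seg 4: a=0, c=M4/2=3925/2652, d=(M5−M4)/(6·3)=-3925/23868, b=Δ4−h4·(2M4+M5)/6=-719/442
t_q=3/2 → seg 0, τ=3/2; S=4+310/663·τ+0·τ²+-752/5967·τ³=945/221

  seg 0: a=4 b=310/663 c=0 d=-752/5967
  seg 1: a=2 b=-1946/663 c=-752/663 d=295/663
  seg 2: a=-5 b=1507/663 c=1903/663 d=-887/884
  seg 3: a=3 b=1136/663 c=-4177/1326 d=4093/5304
  seg 4: a=0 b=-719/442 c=3925/2652 d=-3925/23868
S(3/2) = 945/221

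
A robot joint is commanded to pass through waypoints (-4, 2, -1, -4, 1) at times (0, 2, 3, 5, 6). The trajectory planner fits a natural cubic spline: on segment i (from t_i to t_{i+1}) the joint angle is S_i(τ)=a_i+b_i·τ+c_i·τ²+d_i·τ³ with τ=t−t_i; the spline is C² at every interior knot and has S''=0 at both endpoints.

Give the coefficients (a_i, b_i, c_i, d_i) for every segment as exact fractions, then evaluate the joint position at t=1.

  seg 0: a=-4 b=467/93 c=0 d=-47/93
  seg 1: a=2 b=-97/93 c=-94/31 d=100/93
  seg 2: a=-1 b=-361/93 c=6/31 d=371/744
  seg 3: a=-4 b=535/186 c=395/124 d=-395/372
S(1) = 16/31

Δ: Δ0=3, Δ1=-3, Δ2=-3/2, Δ3=5
row 1: diag=6, rhs=-36; c'=1/6, d'=-6
row 2: denom=6−1·1/6=35/6; d'=(9−1·-6)/(35/6)=18/7
row 3: denom=6−2·12/35=186/35; d'=(39−2·18/7)/(186/35)=395/62
back: M3=395/62
back: M2=18/7−12/35·395/62=12/31
back: M1=-6−1/6·12/31=-188/31
M: M0=0, M1=-188/31, M2=12/31, M3=395/62, M4=0
seg 0: a=-4, c=M0/2=0, d=(M1−M0)/(6·2)=-47/93, b=Δ0−h0·(2M0+M1)/6=467/93
seg 1: a=2, c=M1/2=-94/31, d=(M2−M1)/(6·1)=100/93, b=Δ1−h1·(2M1+M2)/6=-97/93
seg 2: a=-1, c=M2/2=6/31, d=(M3−M2)/(6·2)=371/744, b=Δ2−h2·(2M2+M3)/6=-361/93
seg 3: a=-4, c=M3/2=395/124, d=(M4−M3)/(6·1)=-395/372, b=Δ3−h3·(2M3+M4)/6=535/186
t_q=1 → seg 0, τ=1; S=-4+467/93·τ+0·τ²+-47/93·τ³=16/31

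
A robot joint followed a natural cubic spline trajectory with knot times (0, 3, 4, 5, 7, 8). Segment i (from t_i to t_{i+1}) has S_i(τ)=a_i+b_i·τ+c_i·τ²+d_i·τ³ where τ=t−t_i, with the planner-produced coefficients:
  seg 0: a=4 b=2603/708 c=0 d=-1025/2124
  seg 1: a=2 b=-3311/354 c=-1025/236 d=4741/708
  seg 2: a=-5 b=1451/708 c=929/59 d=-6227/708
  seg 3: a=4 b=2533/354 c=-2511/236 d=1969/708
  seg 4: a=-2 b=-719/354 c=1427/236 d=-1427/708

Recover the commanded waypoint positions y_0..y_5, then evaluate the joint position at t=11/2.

y_0 = S_0(0) = a_0 = 4
y_1 = S_1(0) = a_1 = 2
y_2 = S_2(0) = a_2 = -5
y_3 = S_3(0) = a_3 = 4
y_4 = S_4(0) = a_4 = -2
y_5 = S_4(1) = 0
t_q=11/2 is in segment 3 (τ=1/2); S_3(τ)=9941/1888

y_0=4 y_1=2 y_2=-5 y_3=4 y_4=-2 y_5=0
S(11/2) = 9941/1888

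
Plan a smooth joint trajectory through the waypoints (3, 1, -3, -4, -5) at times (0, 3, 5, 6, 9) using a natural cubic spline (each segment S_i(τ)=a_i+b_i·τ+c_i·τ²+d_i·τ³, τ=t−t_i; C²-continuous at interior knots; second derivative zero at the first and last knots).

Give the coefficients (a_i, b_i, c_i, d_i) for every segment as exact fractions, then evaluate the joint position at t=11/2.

  seg 0: a=3 b=-10/73 c=0 d=-116/1971
  seg 1: a=1 b=-126/73 c=-116/219 d=43/219
  seg 2: a=-3 b=-326/219 c=142/219 d=-35/219
  seg 3: a=-4 b=-49/73 c=37/219 d=-37/1971
S(11/2) = -6311/1752

Δ: Δ0=-2/3, Δ1=-2, Δ2=-1, Δ3=-1/3
row 1: diag=10, rhs=-8; c'=1/5, d'=-4/5
row 2: denom=6−2·1/5=28/5; d'=(6−2·-4/5)/(28/5)=19/14
row 3: denom=8−1·5/28=219/28; d'=(4−1·19/14)/(219/28)=74/219
back: M3=74/219
back: M2=19/14−5/28·74/219=284/219
back: M1=-4/5−1/5·284/219=-232/219
M: M0=0, M1=-232/219, M2=284/219, M3=74/219, M4=0
seg 0: a=3, c=M0/2=0, d=(M1−M0)/(6·3)=-116/1971, b=Δ0−h0·(2M0+M1)/6=-10/73
seg 1: a=1, c=M1/2=-116/219, d=(M2−M1)/(6·2)=43/219, b=Δ1−h1·(2M1+M2)/6=-126/73
seg 2: a=-3, c=M2/2=142/219, d=(M3−M2)/(6·1)=-35/219, b=Δ2−h2·(2M2+M3)/6=-326/219
seg 3: a=-4, c=M3/2=37/219, d=(M4−M3)/(6·3)=-37/1971, b=Δ3−h3·(2M3+M4)/6=-49/73
t_q=11/2 → seg 2, τ=1/2; S=-3+-326/219·τ+142/219·τ²+-35/219·τ³=-6311/1752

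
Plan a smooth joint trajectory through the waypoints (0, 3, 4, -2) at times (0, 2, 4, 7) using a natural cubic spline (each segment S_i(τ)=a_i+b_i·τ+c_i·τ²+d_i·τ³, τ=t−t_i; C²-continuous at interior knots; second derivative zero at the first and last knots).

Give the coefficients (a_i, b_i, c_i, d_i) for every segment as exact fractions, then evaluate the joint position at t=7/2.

  seg 0: a=0 b=31/19 c=0 d=-5/152
  seg 1: a=3 b=47/38 c=-15/76 d=-13/152
  seg 2: a=4 b=-11/19 c=-27/38 d=3/38
S(7/2) = 5013/1216

Δ: Δ0=3/2, Δ1=1/2, Δ2=-2
row 1: diag=8, rhs=-6; c'=1/4, d'=-3/4
row 2: denom=10−2·1/4=19/2; d'=(-15−2·-3/4)/(19/2)=-27/19
back: M2=-27/19
back: M1=-3/4−1/4·-27/19=-15/38
M: M0=0, M1=-15/38, M2=-27/19, M3=0
seg 0: a=0, c=M0/2=0, d=(M1−M0)/(6·2)=-5/152, b=Δ0−h0·(2M0+M1)/6=31/19
seg 1: a=3, c=M1/2=-15/76, d=(M2−M1)/(6·2)=-13/152, b=Δ1−h1·(2M1+M2)/6=47/38
seg 2: a=4, c=M2/2=-27/38, d=(M3−M2)/(6·3)=3/38, b=Δ2−h2·(2M2+M3)/6=-11/19
t_q=7/2 → seg 1, τ=3/2; S=3+47/38·τ+-15/76·τ²+-13/152·τ³=5013/1216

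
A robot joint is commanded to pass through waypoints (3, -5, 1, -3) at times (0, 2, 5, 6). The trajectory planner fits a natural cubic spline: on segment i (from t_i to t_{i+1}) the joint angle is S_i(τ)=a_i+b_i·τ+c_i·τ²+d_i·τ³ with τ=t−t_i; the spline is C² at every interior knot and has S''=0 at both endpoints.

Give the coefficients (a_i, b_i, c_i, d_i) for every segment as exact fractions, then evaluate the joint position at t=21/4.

Δ: Δ0=-4, Δ1=2, Δ2=-4
row 1: diag=10, rhs=36; c'=3/10, d'=18/5
row 2: denom=8−3·3/10=71/10; d'=(-36−3·18/5)/(71/10)=-468/71
back: M2=-468/71
back: M1=18/5−3/10·-468/71=396/71
M: M0=0, M1=396/71, M2=-468/71, M3=0
seg 0: a=3, c=M0/2=0, d=(M1−M0)/(6·2)=33/71, b=Δ0−h0·(2M0+M1)/6=-416/71
seg 1: a=-5, c=M1/2=198/71, d=(M2−M1)/(6·3)=-48/71, b=Δ1−h1·(2M1+M2)/6=-20/71
seg 2: a=1, c=M2/2=-234/71, d=(M3−M2)/(6·1)=78/71, b=Δ2−h2·(2M2+M3)/6=-128/71
t_q=21/4 → seg 2, τ=1/4; S=1+-128/71·τ+-234/71·τ²+78/71·τ³=819/2272

  seg 0: a=3 b=-416/71 c=0 d=33/71
  seg 1: a=-5 b=-20/71 c=198/71 d=-48/71
  seg 2: a=1 b=-128/71 c=-234/71 d=78/71
S(21/4) = 819/2272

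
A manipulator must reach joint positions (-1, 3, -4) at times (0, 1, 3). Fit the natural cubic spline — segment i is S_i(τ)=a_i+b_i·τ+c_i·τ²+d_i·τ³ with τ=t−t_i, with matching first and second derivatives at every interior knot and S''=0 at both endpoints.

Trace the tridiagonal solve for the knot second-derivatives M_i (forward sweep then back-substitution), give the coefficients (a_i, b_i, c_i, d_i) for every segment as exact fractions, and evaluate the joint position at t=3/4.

Δ: Δ0=4, Δ1=-7/2
row 1: diag=6, rhs=-45; c'=1/3, d'=-15/2
back: M1=-15/2
M: M0=0, M1=-15/2, M2=0
seg 0: a=-1, c=M0/2=0, d=(M1−M0)/(6·1)=-5/4, b=Δ0−h0·(2M0+M1)/6=21/4
seg 1: a=3, c=M1/2=-15/4, d=(M2−M1)/(6·2)=5/8, b=Δ1−h1·(2M1+M2)/6=3/2
t_q=3/4 → seg 0, τ=3/4; S=-1+21/4·τ+0·τ²+-5/4·τ³=617/256

  seg 0: a=-1 b=21/4 c=0 d=-5/4
  seg 1: a=3 b=3/2 c=-15/4 d=5/8
S(3/4) = 617/256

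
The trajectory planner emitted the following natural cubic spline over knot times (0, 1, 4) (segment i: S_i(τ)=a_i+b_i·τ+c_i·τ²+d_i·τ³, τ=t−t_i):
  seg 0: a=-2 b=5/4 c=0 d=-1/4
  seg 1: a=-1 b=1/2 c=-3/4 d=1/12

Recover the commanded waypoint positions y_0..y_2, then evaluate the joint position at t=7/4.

y_0 = S_0(0) = a_0 = -2
y_1 = S_1(0) = a_1 = -1
y_2 = S_1(3) = -4
t_q=7/4 is in segment 1 (τ=3/4); S_1(τ)=-259/256

y_0=-2 y_1=-1 y_2=-4
S(7/4) = -259/256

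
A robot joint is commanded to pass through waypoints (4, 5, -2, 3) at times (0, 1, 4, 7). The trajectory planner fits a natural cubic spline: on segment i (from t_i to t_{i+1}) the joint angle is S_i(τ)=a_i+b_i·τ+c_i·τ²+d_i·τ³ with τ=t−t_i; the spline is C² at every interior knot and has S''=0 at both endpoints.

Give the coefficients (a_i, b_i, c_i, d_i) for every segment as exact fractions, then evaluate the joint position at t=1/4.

Δ: Δ0=1, Δ1=-7/3, Δ2=5/3
row 1: diag=8, rhs=-20; c'=3/8, d'=-5/2
row 2: denom=12−3·3/8=87/8; d'=(24−3·-5/2)/(87/8)=84/29
back: M2=84/29
back: M1=-5/2−3/8·84/29=-104/29
M: M0=0, M1=-104/29, M2=84/29, M3=0
seg 0: a=4, c=M0/2=0, d=(M1−M0)/(6·1)=-52/87, b=Δ0−h0·(2M0+M1)/6=139/87
seg 1: a=5, c=M1/2=-52/29, d=(M2−M1)/(6·3)=94/261, b=Δ1−h1·(2M1+M2)/6=-17/87
seg 2: a=-2, c=M2/2=42/29, d=(M3−M2)/(6·3)=-14/87, b=Δ2−h2·(2M2+M3)/6=-107/87
t_q=1/4 → seg 0, τ=1/4; S=4+139/87·τ+0·τ²+-52/87·τ³=2037/464

  seg 0: a=4 b=139/87 c=0 d=-52/87
  seg 1: a=5 b=-17/87 c=-52/29 d=94/261
  seg 2: a=-2 b=-107/87 c=42/29 d=-14/87
S(1/4) = 2037/464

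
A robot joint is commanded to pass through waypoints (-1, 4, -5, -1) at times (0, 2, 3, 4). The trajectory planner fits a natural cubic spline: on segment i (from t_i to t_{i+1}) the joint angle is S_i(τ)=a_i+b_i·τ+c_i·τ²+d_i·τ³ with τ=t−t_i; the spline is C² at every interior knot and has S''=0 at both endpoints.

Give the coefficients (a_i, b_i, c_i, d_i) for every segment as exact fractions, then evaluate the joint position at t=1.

Δ: Δ0=5/2, Δ1=-9, Δ2=4
row 1: diag=6, rhs=-69; c'=1/6, d'=-23/2
row 2: denom=4−1·1/6=23/6; d'=(78−1·-23/2)/(23/6)=537/23
back: M2=537/23
back: M1=-23/2−1/6·537/23=-354/23
M: M0=0, M1=-354/23, M2=537/23, M3=0
seg 0: a=-1, c=M0/2=0, d=(M1−M0)/(6·2)=-59/46, b=Δ0−h0·(2M0+M1)/6=351/46
seg 1: a=4, c=M1/2=-177/23, d=(M2−M1)/(6·1)=297/46, b=Δ1−h1·(2M1+M2)/6=-357/46
seg 2: a=-5, c=M2/2=537/46, d=(M3−M2)/(6·1)=-179/46, b=Δ2−h2·(2M2+M3)/6=-87/23
t_q=1 → seg 0, τ=1; S=-1+351/46·τ+0·τ²+-59/46·τ³=123/23

  seg 0: a=-1 b=351/46 c=0 d=-59/46
  seg 1: a=4 b=-357/46 c=-177/23 d=297/46
  seg 2: a=-5 b=-87/23 c=537/46 d=-179/46
S(1) = 123/23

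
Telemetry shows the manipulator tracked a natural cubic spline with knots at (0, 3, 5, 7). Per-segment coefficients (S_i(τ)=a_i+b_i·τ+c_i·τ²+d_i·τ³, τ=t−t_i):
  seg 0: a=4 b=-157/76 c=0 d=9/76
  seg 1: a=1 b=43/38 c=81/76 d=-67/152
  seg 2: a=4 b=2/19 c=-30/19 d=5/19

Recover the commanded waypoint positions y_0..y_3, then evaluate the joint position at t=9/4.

y_0=4 y_1=1 y_2=4 y_3=0
S(9/4) = 3409/4864

y_0 = S_0(0) = a_0 = 4
y_1 = S_1(0) = a_1 = 1
y_2 = S_2(0) = a_2 = 4
y_3 = S_2(2) = 0
t_q=9/4 is in segment 0 (τ=9/4); S_0(τ)=3409/4864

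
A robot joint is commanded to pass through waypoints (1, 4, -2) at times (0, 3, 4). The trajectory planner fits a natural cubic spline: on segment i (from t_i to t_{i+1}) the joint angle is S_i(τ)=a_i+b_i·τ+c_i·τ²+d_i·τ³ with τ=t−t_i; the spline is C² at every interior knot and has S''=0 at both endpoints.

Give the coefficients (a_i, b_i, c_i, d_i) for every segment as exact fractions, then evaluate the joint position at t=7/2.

Δ: Δ0=1, Δ1=-6
row 1: diag=8, rhs=-42; c'=1/8, d'=-21/4
back: M1=-21/4
M: M0=0, M1=-21/4, M2=0
seg 0: a=1, c=M0/2=0, d=(M1−M0)/(6·3)=-7/24, b=Δ0−h0·(2M0+M1)/6=29/8
seg 1: a=4, c=M1/2=-21/8, d=(M2−M1)/(6·1)=7/8, b=Δ1−h1·(2M1+M2)/6=-17/4
t_q=7/2 → seg 1, τ=1/2; S=4+-17/4·τ+-21/8·τ²+7/8·τ³=85/64

  seg 0: a=1 b=29/8 c=0 d=-7/24
  seg 1: a=4 b=-17/4 c=-21/8 d=7/8
S(7/2) = 85/64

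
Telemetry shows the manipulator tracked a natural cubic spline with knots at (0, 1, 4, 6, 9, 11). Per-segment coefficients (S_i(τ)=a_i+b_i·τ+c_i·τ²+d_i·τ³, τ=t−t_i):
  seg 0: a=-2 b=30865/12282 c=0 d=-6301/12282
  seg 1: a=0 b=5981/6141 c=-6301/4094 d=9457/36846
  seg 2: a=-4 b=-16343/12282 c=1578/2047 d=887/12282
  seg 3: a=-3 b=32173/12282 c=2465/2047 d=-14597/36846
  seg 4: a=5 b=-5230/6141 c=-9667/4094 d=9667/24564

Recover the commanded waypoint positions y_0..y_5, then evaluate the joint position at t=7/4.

y_0=-2 y_1=0 y_2=-4 y_3=-3 y_4=5 y_5=-3
S(7/4) = -7073/262016

y_0 = S_0(0) = a_0 = -2
y_1 = S_1(0) = a_1 = 0
y_2 = S_2(0) = a_2 = -4
y_3 = S_3(0) = a_3 = -3
y_4 = S_4(0) = a_4 = 5
y_5 = S_4(2) = -3
t_q=7/4 is in segment 1 (τ=3/4); S_1(τ)=-7073/262016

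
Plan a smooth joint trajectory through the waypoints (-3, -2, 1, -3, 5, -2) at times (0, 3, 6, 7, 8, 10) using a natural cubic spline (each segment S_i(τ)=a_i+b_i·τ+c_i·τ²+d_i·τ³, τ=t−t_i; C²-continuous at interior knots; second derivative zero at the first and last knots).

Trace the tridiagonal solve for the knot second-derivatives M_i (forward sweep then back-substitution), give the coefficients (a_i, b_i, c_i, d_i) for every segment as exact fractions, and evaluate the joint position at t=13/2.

Δ: Δ0=1/3, Δ1=1, Δ2=-4, Δ3=8, Δ4=-7/2
row 1: diag=12, rhs=4; c'=1/4, d'=1/3
row 2: denom=8−3·1/4=29/4; d'=(-30−3·1/3)/(29/4)=-124/29
row 3: denom=4−1·4/29=112/29; d'=(72−1·-124/29)/(112/29)=79/4
row 4: denom=6−1·29/112=643/112; d'=(-69−1·79/4)/(643/112)=-9940/643
back: M4=-9940/643
back: M3=79/4−29/112·-9940/643=15273/643
back: M2=-124/29−4/29·15273/643=-4856/643
back: M1=1/3−1/4·-4856/643=4285/1929
M: M0=0, M1=4285/1929, M2=-4856/643, M3=15273/643, M4=-9940/643, M5=0
seg 0: a=-3, c=M0/2=0, d=(M1−M0)/(6·3)=4285/34722, b=Δ0−h0·(2M0+M1)/6=-2999/3858
seg 1: a=-2, c=M1/2=4285/3858, d=(M2−M1)/(6·3)=-18853/34722, b=Δ1−h1·(2M1+M2)/6=4928/1929
seg 2: a=1, c=M2/2=-2428/643, d=(M3−M2)/(6·1)=20129/3858, b=Δ2−h2·(2M2+M3)/6=-20993/3858
seg 3: a=-3, c=M3/2=15273/1286, d=(M4−M3)/(6·1)=-25213/3858, b=Δ3−h3·(2M3+M4)/6=5129/1929
seg 4: a=5, c=M4/2=-4970/643, d=(M5−M4)/(6·2)=2485/1929, b=Δ4−h4·(2M4+M5)/6=26257/3858
t_q=13/2 → seg 2, τ=1/2; S=1+-20993/3858·τ+-2428/643·τ²+20129/3858·τ³=-20705/10288

  seg 0: a=-3 b=-2999/3858 c=0 d=4285/34722
  seg 1: a=-2 b=4928/1929 c=4285/3858 d=-18853/34722
  seg 2: a=1 b=-20993/3858 c=-2428/643 d=20129/3858
  seg 3: a=-3 b=5129/1929 c=15273/1286 d=-25213/3858
  seg 4: a=5 b=26257/3858 c=-4970/643 d=2485/1929
S(13/2) = -20705/10288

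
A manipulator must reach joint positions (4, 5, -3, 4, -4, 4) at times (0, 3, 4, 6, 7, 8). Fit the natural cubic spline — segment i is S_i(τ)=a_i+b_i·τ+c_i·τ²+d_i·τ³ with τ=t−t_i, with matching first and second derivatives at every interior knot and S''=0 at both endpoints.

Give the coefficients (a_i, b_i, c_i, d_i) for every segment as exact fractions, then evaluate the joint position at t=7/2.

  seg 0: a=4 b=27199/5718 c=0 d=-8431/17154
  seg 1: a=5 b=-24340/2859 c=-8431/1906 d=28229/5718
  seg 2: a=-3 b=-14579/5718 c=9899/953 d=-21049/5718
  seg 3: a=4 b=-29591/5718 c=-11150/953 d=50747/5718
  seg 4: a=-4 b=-5575/2859 c=28447/1906 d=-28447/5718
S(7/2) = 3881/15248

Δ: Δ0=1/3, Δ1=-8, Δ2=7/2, Δ3=-8, Δ4=8
row 1: diag=8, rhs=-50; c'=1/8, d'=-25/4
row 2: denom=6−1·1/8=47/8; d'=(69−1·-25/4)/(47/8)=602/47
row 3: denom=6−2·16/47=250/47; d'=(-69−2·602/47)/(250/47)=-4447/250
row 4: denom=4−1·47/250=953/250; d'=(96−1·-4447/250)/(953/250)=28447/953
back: M4=28447/953
back: M3=-4447/250−47/250·28447/953=-22300/953
back: M2=602/47−16/47·-22300/953=19798/953
back: M1=-25/4−1/8·19798/953=-8431/953
M: M0=0, M1=-8431/953, M2=19798/953, M3=-22300/953, M4=28447/953, M5=0
seg 0: a=4, c=M0/2=0, d=(M1−M0)/(6·3)=-8431/17154, b=Δ0−h0·(2M0+M1)/6=27199/5718
seg 1: a=5, c=M1/2=-8431/1906, d=(M2−M1)/(6·1)=28229/5718, b=Δ1−h1·(2M1+M2)/6=-24340/2859
seg 2: a=-3, c=M2/2=9899/953, d=(M3−M2)/(6·2)=-21049/5718, b=Δ2−h2·(2M2+M3)/6=-14579/5718
seg 3: a=4, c=M3/2=-11150/953, d=(M4−M3)/(6·1)=50747/5718, b=Δ3−h3·(2M3+M4)/6=-29591/5718
seg 4: a=-4, c=M4/2=28447/1906, d=(M5−M4)/(6·1)=-28447/5718, b=Δ4−h4·(2M4+M5)/6=-5575/2859
t_q=7/2 → seg 1, τ=1/2; S=5+-24340/2859·τ+-8431/1906·τ²+28229/5718·τ³=3881/15248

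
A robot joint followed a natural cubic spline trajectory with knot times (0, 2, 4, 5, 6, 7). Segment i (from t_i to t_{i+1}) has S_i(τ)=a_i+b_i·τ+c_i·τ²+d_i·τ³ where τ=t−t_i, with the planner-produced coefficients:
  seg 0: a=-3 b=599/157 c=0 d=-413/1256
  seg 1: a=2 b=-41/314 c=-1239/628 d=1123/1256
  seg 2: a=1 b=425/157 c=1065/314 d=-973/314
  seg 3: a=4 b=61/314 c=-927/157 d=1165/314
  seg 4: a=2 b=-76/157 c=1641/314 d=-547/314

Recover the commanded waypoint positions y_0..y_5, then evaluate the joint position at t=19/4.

y_0 = S_0(0) = a_0 = -3
y_1 = S_1(0) = a_1 = 2
y_2 = S_2(0) = a_2 = 1
y_3 = S_3(0) = a_3 = 4
y_4 = S_4(0) = a_4 = 2
y_5 = S_4(1) = 5
t_q=19/4 is in segment 2 (τ=3/4); S_2(τ)=72965/20096

y_0=-3 y_1=2 y_2=1 y_3=4 y_4=2 y_5=5
S(19/4) = 72965/20096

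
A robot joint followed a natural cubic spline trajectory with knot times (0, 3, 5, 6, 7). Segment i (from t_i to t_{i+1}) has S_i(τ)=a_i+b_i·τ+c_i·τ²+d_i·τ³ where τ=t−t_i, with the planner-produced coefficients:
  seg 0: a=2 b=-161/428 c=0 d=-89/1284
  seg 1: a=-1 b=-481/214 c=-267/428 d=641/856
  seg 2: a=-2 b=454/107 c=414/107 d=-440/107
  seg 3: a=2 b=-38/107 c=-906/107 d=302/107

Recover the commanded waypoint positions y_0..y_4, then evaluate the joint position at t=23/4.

y_0=2 y_1=-1 y_2=-2 y_3=2 y_4=-4
S(23/4) = 695/428

y_0 = S_0(0) = a_0 = 2
y_1 = S_1(0) = a_1 = -1
y_2 = S_2(0) = a_2 = -2
y_3 = S_3(0) = a_3 = 2
y_4 = S_3(1) = -4
t_q=23/4 is in segment 2 (τ=3/4); S_2(τ)=695/428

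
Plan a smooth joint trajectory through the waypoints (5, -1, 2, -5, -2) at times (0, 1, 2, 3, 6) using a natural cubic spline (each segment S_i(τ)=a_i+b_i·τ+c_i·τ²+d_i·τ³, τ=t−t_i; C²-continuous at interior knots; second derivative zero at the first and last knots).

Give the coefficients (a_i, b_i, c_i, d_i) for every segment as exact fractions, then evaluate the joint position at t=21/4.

  seg 0: a=5 b=-1063/116 c=0 d=367/116
  seg 1: a=-1 b=19/58 c=1101/116 d=-791/116
  seg 2: a=2 b=-133/116 c=-318/29 d=593/116
  seg 3: a=-5 b=-449/58 c=507/116 d=-169/348
S(21/4) = -43231/7424

Δ: Δ0=-6, Δ1=3, Δ2=-7, Δ3=1
row 1: diag=4, rhs=54; c'=1/4, d'=27/2
row 2: denom=4−1·1/4=15/4; d'=(-60−1·27/2)/(15/4)=-98/5
row 3: denom=8−1·4/15=116/15; d'=(48−1·-98/5)/(116/15)=507/58
back: M3=507/58
back: M2=-98/5−4/15·507/58=-636/29
back: M1=27/2−1/4·-636/29=1101/58
M: M0=0, M1=1101/58, M2=-636/29, M3=507/58, M4=0
seg 0: a=5, c=M0/2=0, d=(M1−M0)/(6·1)=367/116, b=Δ0−h0·(2M0+M1)/6=-1063/116
seg 1: a=-1, c=M1/2=1101/116, d=(M2−M1)/(6·1)=-791/116, b=Δ1−h1·(2M1+M2)/6=19/58
seg 2: a=2, c=M2/2=-318/29, d=(M3−M2)/(6·1)=593/116, b=Δ2−h2·(2M2+M3)/6=-133/116
seg 3: a=-5, c=M3/2=507/116, d=(M4−M3)/(6·3)=-169/348, b=Δ3−h3·(2M3+M4)/6=-449/58
t_q=21/4 → seg 3, τ=9/4; S=-5+-449/58·τ+507/116·τ²+-169/348·τ³=-43231/7424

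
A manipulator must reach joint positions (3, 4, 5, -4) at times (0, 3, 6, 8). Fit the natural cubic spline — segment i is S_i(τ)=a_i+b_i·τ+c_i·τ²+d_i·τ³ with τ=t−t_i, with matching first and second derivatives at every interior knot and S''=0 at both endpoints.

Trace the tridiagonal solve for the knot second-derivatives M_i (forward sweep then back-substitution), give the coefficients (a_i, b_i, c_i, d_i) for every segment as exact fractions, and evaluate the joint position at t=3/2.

  seg 0: a=3 b=-13/222 c=0 d=29/666
  seg 1: a=4 b=124/111 c=29/74 d=-145/666
  seg 2: a=5 b=-535/222 c=-58/37 d=29/111
S(3/2) = 1811/592

Δ: Δ0=1/3, Δ1=1/3, Δ2=-9/2
row 1: diag=12, rhs=0; c'=1/4, d'=0
row 2: denom=10−3·1/4=37/4; d'=(-29−3·0)/(37/4)=-116/37
back: M2=-116/37
back: M1=0−1/4·-116/37=29/37
M: M0=0, M1=29/37, M2=-116/37, M3=0
seg 0: a=3, c=M0/2=0, d=(M1−M0)/(6·3)=29/666, b=Δ0−h0·(2M0+M1)/6=-13/222
seg 1: a=4, c=M1/2=29/74, d=(M2−M1)/(6·3)=-145/666, b=Δ1−h1·(2M1+M2)/6=124/111
seg 2: a=5, c=M2/2=-58/37, d=(M3−M2)/(6·2)=29/111, b=Δ2−h2·(2M2+M3)/6=-535/222
t_q=3/2 → seg 0, τ=3/2; S=3+-13/222·τ+0·τ²+29/666·τ³=1811/592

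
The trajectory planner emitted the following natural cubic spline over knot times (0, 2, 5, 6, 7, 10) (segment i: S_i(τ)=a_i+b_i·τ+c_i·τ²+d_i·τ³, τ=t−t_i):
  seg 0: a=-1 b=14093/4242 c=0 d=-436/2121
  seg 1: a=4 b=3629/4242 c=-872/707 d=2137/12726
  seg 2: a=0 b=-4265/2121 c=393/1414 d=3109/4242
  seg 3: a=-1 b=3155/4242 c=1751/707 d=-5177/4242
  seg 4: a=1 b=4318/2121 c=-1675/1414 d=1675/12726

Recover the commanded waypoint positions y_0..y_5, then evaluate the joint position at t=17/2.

y_0=-1 y_1=4 y_2=0 y_3=-1 y_4=1 y_5=0
S(17/2) = 20731/11312

y_0 = S_0(0) = a_0 = -1
y_1 = S_1(0) = a_1 = 4
y_2 = S_2(0) = a_2 = 0
y_3 = S_3(0) = a_3 = -1
y_4 = S_4(0) = a_4 = 1
y_5 = S_4(3) = 0
t_q=17/2 is in segment 4 (τ=3/2); S_4(τ)=20731/11312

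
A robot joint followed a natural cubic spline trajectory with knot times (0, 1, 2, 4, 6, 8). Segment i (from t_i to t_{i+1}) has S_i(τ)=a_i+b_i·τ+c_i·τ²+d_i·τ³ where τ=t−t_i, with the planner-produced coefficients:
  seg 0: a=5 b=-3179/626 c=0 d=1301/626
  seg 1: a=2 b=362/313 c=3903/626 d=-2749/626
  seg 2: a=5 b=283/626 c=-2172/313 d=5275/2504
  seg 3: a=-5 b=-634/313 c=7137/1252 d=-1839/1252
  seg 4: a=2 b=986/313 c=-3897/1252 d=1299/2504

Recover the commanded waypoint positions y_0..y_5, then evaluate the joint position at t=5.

y_0 = S_0(0) = a_0 = 5
y_1 = S_1(0) = a_1 = 2
y_2 = S_2(0) = a_2 = 5
y_3 = S_3(0) = a_3 = -5
y_4 = S_4(0) = a_4 = 2
y_5 = S_4(2) = 0
t_q=5 is in segment 3 (τ=1); S_3(τ)=-1749/626

y_0=5 y_1=2 y_2=5 y_3=-5 y_4=2 y_5=0
S(5) = -1749/626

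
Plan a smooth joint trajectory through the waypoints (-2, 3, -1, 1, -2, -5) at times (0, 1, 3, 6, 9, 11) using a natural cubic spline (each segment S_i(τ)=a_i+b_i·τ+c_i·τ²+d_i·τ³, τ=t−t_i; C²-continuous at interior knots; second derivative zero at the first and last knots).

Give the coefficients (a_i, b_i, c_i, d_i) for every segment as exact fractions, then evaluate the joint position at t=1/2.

  seg 0: a=-2 b=36203/5676 c=0 d=-7823/5676
  seg 1: a=3 b=6367/2838 c=-7823/1892 d=5713/5676
  seg 2: a=-1 b=-6293/2838 c=3603/1892 d=-16057/51084
  seg 3: a=1 b=4097/5676 c=-1312/1419 d=5971/51084
  seg 4: a=-2 b=-4739/2838 c=241/1892 d=-241/11352
S(1/2) = 15391/15136

Δ: Δ0=5, Δ1=-2, Δ2=2/3, Δ3=-1, Δ4=-3/2
row 1: diag=6, rhs=-42; c'=1/3, d'=-7
row 2: denom=10−2·1/3=28/3; d'=(16−2·-7)/(28/3)=45/14
row 3: denom=12−3·9/28=309/28; d'=(-10−3·45/14)/(309/28)=-550/309
row 4: denom=10−3·28/103=946/103; d'=(-3−3·-550/309)/(946/103)=241/946
back: M4=241/946
back: M3=-550/309−28/103·241/946=-2624/1419
back: M2=45/14−9/28·-2624/1419=3603/946
back: M1=-7−1/3·3603/946=-7823/946
M: M0=0, M1=-7823/946, M2=3603/946, M3=-2624/1419, M4=241/946, M5=0
seg 0: a=-2, c=M0/2=0, d=(M1−M0)/(6·1)=-7823/5676, b=Δ0−h0·(2M0+M1)/6=36203/5676
seg 1: a=3, c=M1/2=-7823/1892, d=(M2−M1)/(6·2)=5713/5676, b=Δ1−h1·(2M1+M2)/6=6367/2838
seg 2: a=-1, c=M2/2=3603/1892, d=(M3−M2)/(6·3)=-16057/51084, b=Δ2−h2·(2M2+M3)/6=-6293/2838
seg 3: a=1, c=M3/2=-1312/1419, d=(M4−M3)/(6·3)=5971/51084, b=Δ3−h3·(2M3+M4)/6=4097/5676
seg 4: a=-2, c=M4/2=241/1892, d=(M5−M4)/(6·2)=-241/11352, b=Δ4−h4·(2M4+M5)/6=-4739/2838
t_q=1/2 → seg 0, τ=1/2; S=-2+36203/5676·τ+0·τ²+-7823/5676·τ³=15391/15136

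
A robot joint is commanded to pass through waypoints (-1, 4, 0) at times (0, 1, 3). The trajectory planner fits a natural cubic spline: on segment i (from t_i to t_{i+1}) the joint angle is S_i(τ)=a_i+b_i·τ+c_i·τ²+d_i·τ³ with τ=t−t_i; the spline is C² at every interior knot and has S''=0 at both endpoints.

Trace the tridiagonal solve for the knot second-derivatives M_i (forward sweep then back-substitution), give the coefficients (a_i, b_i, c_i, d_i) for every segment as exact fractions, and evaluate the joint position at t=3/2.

Δ: Δ0=5, Δ1=-2
row 1: diag=6, rhs=-42; c'=1/3, d'=-7
back: M1=-7
M: M0=0, M1=-7, M2=0
seg 0: a=-1, c=M0/2=0, d=(M1−M0)/(6·1)=-7/6, b=Δ0−h0·(2M0+M1)/6=37/6
seg 1: a=4, c=M1/2=-7/2, d=(M2−M1)/(6·2)=7/12, b=Δ1−h1·(2M1+M2)/6=8/3
t_q=3/2 → seg 1, τ=1/2; S=4+8/3·τ+-7/2·τ²+7/12·τ³=145/32

  seg 0: a=-1 b=37/6 c=0 d=-7/6
  seg 1: a=4 b=8/3 c=-7/2 d=7/12
S(3/2) = 145/32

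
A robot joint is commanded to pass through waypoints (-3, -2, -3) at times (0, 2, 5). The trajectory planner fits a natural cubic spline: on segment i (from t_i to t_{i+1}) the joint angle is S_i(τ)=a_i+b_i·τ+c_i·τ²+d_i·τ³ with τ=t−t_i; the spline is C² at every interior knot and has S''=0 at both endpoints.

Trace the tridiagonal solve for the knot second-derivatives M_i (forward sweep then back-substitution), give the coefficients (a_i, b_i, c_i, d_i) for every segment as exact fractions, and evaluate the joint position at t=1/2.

  seg 0: a=-3 b=2/3 c=0 d=-1/24
  seg 1: a=-2 b=1/6 c=-1/4 d=1/36
S(1/2) = -171/64

Δ: Δ0=1/2, Δ1=-1/3
row 1: diag=10, rhs=-5; c'=3/10, d'=-1/2
back: M1=-1/2
M: M0=0, M1=-1/2, M2=0
seg 0: a=-3, c=M0/2=0, d=(M1−M0)/(6·2)=-1/24, b=Δ0−h0·(2M0+M1)/6=2/3
seg 1: a=-2, c=M1/2=-1/4, d=(M2−M1)/(6·3)=1/36, b=Δ1−h1·(2M1+M2)/6=1/6
t_q=1/2 → seg 0, τ=1/2; S=-3+2/3·τ+0·τ²+-1/24·τ³=-171/64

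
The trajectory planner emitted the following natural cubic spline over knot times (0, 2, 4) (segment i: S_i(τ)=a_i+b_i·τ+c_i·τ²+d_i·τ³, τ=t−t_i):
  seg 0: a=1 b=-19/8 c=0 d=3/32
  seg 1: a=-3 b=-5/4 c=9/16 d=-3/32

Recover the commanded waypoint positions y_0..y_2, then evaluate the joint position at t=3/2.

y_0 = S_0(0) = a_0 = 1
y_1 = S_1(0) = a_1 = -3
y_2 = S_1(2) = -4
t_q=3/2 is in segment 0 (τ=3/2); S_0(τ)=-575/256

y_0=1 y_1=-3 y_2=-4
S(3/2) = -575/256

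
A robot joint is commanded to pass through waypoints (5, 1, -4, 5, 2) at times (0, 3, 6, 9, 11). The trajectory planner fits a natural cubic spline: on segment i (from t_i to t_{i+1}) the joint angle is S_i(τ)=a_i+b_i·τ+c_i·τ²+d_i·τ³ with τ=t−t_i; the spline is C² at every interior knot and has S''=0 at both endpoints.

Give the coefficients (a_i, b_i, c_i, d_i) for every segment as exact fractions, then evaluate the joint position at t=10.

Δ: Δ0=-4/3, Δ1=-5/3, Δ2=3, Δ3=-3/2
row 1: diag=12, rhs=-2; c'=1/4, d'=-1/6
row 2: denom=12−3·1/4=45/4; d'=(28−3·-1/6)/(45/4)=38/15
row 3: denom=10−3·4/15=46/5; d'=(-27−3·38/15)/(46/5)=-173/46
back: M3=-173/46
back: M2=38/15−4/15·-173/46=244/69
back: M1=-1/6−1/4·244/69=-145/138
M: M0=0, M1=-145/138, M2=244/69, M3=-173/46, M4=0
seg 0: a=5, c=M0/2=0, d=(M1−M0)/(6·3)=-145/2484, b=Δ0−h0·(2M0+M1)/6=-223/276
seg 1: a=1, c=M1/2=-145/276, d=(M2−M1)/(6·3)=211/828, b=Δ1−h1·(2M1+M2)/6=-329/138
seg 2: a=-4, c=M2/2=122/69, d=(M3−M2)/(6·3)=-1007/2484, b=Δ2−h2·(2M2+M3)/6=371/276
seg 3: a=5, c=M3/2=-173/92, d=(M4−M3)/(6·2)=173/552, b=Δ3−h3·(2M3+M4)/6=139/138
t_q=10 → seg 3, τ=1; S=5+139/138·τ+-173/92·τ²+173/552·τ³=817/184

  seg 0: a=5 b=-223/276 c=0 d=-145/2484
  seg 1: a=1 b=-329/138 c=-145/276 d=211/828
  seg 2: a=-4 b=371/276 c=122/69 d=-1007/2484
  seg 3: a=5 b=139/138 c=-173/92 d=173/552
S(10) = 817/184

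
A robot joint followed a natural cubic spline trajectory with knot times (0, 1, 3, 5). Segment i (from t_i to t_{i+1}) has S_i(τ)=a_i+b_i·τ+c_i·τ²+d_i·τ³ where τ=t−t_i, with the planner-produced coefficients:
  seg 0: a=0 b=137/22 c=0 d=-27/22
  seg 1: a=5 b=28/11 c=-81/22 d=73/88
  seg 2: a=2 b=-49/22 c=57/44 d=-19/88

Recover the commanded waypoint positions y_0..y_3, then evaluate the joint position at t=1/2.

y_0=0 y_1=5 y_2=2 y_3=1
S(1/2) = 521/176

y_0 = S_0(0) = a_0 = 0
y_1 = S_1(0) = a_1 = 5
y_2 = S_2(0) = a_2 = 2
y_3 = S_2(2) = 1
t_q=1/2 is in segment 0 (τ=1/2); S_0(τ)=521/176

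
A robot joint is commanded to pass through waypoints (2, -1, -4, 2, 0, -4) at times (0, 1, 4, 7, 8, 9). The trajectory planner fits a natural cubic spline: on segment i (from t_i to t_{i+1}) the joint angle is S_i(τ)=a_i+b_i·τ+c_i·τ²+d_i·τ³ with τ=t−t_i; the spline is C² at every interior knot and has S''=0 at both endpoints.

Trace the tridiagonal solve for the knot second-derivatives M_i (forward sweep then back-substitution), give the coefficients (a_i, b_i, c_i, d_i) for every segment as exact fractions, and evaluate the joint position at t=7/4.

  seg 0: a=2 b=-2498/803 c=0 d=89/803
  seg 1: a=-1 b=-2231/803 c=267/803 d=19/219
  seg 2: a=-4 b=1252/803 c=894/803 d=-776/2409
  seg 3: a=2 b=-368/803 c=-1434/803 d=196/803
  seg 4: a=0 b=-2648/803 c=-846/803 d=282/803
S(7/4) = -146987/51392

Δ: Δ0=-3, Δ1=-1, Δ2=2, Δ3=-2, Δ4=-4
row 1: diag=8, rhs=12; c'=3/8, d'=3/2
row 2: denom=12−3·3/8=87/8; d'=(18−3·3/2)/(87/8)=36/29
row 3: denom=8−3·8/29=208/29; d'=(-24−3·36/29)/(208/29)=-201/52
row 4: denom=4−1·29/208=803/208; d'=(-12−1·-201/52)/(803/208)=-1692/803
back: M4=-1692/803
back: M3=-201/52−29/208·-1692/803=-2868/803
back: M2=36/29−8/29·-2868/803=1788/803
back: M1=3/2−3/8·1788/803=534/803
M: M0=0, M1=534/803, M2=1788/803, M3=-2868/803, M4=-1692/803, M5=0
seg 0: a=2, c=M0/2=0, d=(M1−M0)/(6·1)=89/803, b=Δ0−h0·(2M0+M1)/6=-2498/803
seg 1: a=-1, c=M1/2=267/803, d=(M2−M1)/(6·3)=19/219, b=Δ1−h1·(2M1+M2)/6=-2231/803
seg 2: a=-4, c=M2/2=894/803, d=(M3−M2)/(6·3)=-776/2409, b=Δ2−h2·(2M2+M3)/6=1252/803
seg 3: a=2, c=M3/2=-1434/803, d=(M4−M3)/(6·1)=196/803, b=Δ3−h3·(2M3+M4)/6=-368/803
seg 4: a=0, c=M4/2=-846/803, d=(M5−M4)/(6·1)=282/803, b=Δ4−h4·(2M4+M5)/6=-2648/803
t_q=7/4 → seg 1, τ=3/4; S=-1+-2231/803·τ+267/803·τ²+19/219·τ³=-146987/51392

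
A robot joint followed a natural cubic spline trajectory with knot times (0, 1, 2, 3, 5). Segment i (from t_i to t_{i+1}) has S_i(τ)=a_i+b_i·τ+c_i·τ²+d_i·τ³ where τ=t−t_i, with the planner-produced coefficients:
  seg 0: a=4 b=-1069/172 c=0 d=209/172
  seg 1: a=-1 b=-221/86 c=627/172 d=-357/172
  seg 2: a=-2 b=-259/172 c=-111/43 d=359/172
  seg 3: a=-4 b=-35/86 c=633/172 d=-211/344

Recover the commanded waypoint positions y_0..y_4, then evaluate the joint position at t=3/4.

y_0=4 y_1=-1 y_2=-2 y_3=-4 y_4=5
S(3/4) = -1637/11008

y_0 = S_0(0) = a_0 = 4
y_1 = S_1(0) = a_1 = -1
y_2 = S_2(0) = a_2 = -2
y_3 = S_3(0) = a_3 = -4
y_4 = S_3(2) = 5
t_q=3/4 is in segment 0 (τ=3/4); S_0(τ)=-1637/11008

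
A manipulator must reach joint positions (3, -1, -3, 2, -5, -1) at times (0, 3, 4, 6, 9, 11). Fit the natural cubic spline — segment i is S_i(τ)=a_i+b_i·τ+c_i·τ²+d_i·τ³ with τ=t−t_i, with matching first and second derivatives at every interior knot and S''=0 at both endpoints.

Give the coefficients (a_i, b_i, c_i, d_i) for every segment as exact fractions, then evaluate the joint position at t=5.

Δ: Δ0=-4/3, Δ1=-2, Δ2=5/2, Δ3=-7/3, Δ4=2
row 1: diag=8, rhs=-4; c'=1/8, d'=-1/2
row 2: denom=6−1·1/8=47/8; d'=(27−1·-1/2)/(47/8)=220/47
row 3: denom=10−2·16/47=438/47; d'=(-29−2·220/47)/(438/47)=-601/146
row 4: denom=10−3·47/146=1319/146; d'=(26−3·-601/146)/(1319/146)=5599/1319
back: M4=5599/1319
back: M3=-601/146−47/146·5599/1319=-7232/1319
back: M2=220/47−16/47·-7232/1319=8636/1319
back: M1=-1/2−1/8·8636/1319=-1739/1319
M: M0=0, M1=-1739/1319, M2=8636/1319, M3=-7232/1319, M4=5599/1319, M5=0
seg 0: a=3, c=M0/2=0, d=(M1−M0)/(6·3)=-1739/23742, b=Δ0−h0·(2M0+M1)/6=-5335/7914
seg 1: a=-1, c=M1/2=-1739/2638, d=(M2−M1)/(6·1)=10375/7914, b=Δ1−h1·(2M1+M2)/6=-10493/3957
seg 2: a=-3, c=M2/2=4318/1319, d=(M3−M2)/(6·2)=-3967/3957, b=Δ2−h2·(2M2+M3)/6=-295/7914
seg 3: a=2, c=M3/2=-3616/1319, d=(M4−M3)/(6·3)=4277/7914, b=Δ3−h3·(2M3+M4)/6=8129/7914
seg 4: a=-5, c=M4/2=5599/2638, d=(M5−M4)/(6·2)=-5599/15828, b=Δ4−h4·(2M4+M5)/6=-3284/3957
t_q=5 → seg 2, τ=1; S=-3+-295/7914·τ+4318/1319·τ²+-3967/3957·τ³=-2021/2638

  seg 0: a=3 b=-5335/7914 c=0 d=-1739/23742
  seg 1: a=-1 b=-10493/3957 c=-1739/2638 d=10375/7914
  seg 2: a=-3 b=-295/7914 c=4318/1319 d=-3967/3957
  seg 3: a=2 b=8129/7914 c=-3616/1319 d=4277/7914
  seg 4: a=-5 b=-3284/3957 c=5599/2638 d=-5599/15828
S(5) = -2021/2638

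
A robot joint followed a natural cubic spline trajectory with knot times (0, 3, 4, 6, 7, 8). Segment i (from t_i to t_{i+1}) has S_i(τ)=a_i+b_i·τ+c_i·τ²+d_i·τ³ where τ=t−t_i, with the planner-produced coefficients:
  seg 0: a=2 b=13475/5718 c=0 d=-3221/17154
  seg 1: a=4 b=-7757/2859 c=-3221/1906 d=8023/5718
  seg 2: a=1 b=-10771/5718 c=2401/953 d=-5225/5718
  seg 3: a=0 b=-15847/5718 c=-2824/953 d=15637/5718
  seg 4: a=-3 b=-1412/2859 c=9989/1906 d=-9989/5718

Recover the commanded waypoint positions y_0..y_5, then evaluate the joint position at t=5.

y_0=2 y_1=4 y_2=1 y_3=0 y_4=-3 y_5=0
S(5) = 688/953

y_0 = S_0(0) = a_0 = 2
y_1 = S_1(0) = a_1 = 4
y_2 = S_2(0) = a_2 = 1
y_3 = S_3(0) = a_3 = 0
y_4 = S_4(0) = a_4 = -3
y_5 = S_4(1) = 0
t_q=5 is in segment 2 (τ=1); S_2(τ)=688/953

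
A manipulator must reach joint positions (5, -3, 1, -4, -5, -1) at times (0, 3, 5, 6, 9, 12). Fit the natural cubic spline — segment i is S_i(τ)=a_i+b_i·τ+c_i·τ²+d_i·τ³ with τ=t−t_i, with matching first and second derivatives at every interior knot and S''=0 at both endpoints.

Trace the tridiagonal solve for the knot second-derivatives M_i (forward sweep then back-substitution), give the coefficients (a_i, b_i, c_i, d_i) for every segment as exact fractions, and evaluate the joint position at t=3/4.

Δ: Δ0=-8/3, Δ1=2, Δ2=-5, Δ3=-1/3, Δ4=4/3
row 1: diag=10, rhs=28; c'=1/5, d'=14/5
row 2: denom=6−2·1/5=28/5; d'=(-42−2·14/5)/(28/5)=-17/2
row 3: denom=8−1·5/28=219/28; d'=(28−1·-17/2)/(219/28)=14/3
row 4: denom=12−3·28/73=792/73; d'=(10−3·14/3)/(792/73)=-73/198
back: M4=-73/198
back: M3=14/3−28/73·-73/198=476/99
back: M2=-17/2−5/28·476/99=-1853/198
back: M1=14/5−1/5·-1853/198=925/198
M: M0=0, M1=925/198, M2=-1853/198, M3=476/99, M4=-73/198, M5=0
seg 0: a=5, c=M0/2=0, d=(M1−M0)/(6·3)=925/3564, b=Δ0−h0·(2M0+M1)/6=-1981/396
seg 1: a=-3, c=M1/2=925/396, d=(M2−M1)/(6·2)=-463/396, b=Δ1−h1·(2M1+M2)/6=397/198
seg 2: a=1, c=M2/2=-1853/396, d=(M3−M2)/(6·1)=85/36, b=Δ2−h2·(2M2+M3)/6=-59/22
seg 3: a=-4, c=M3/2=238/99, d=(M4−M3)/(6·3)=-1025/3564, b=Δ3−h3·(2M3+M4)/6=-1963/396
seg 4: a=-5, c=M4/2=-73/396, d=(M5−M4)/(6·3)=73/3564, b=Δ4−h4·(2M4+M5)/6=337/198
t_q=3/4 → seg 0, τ=3/4; S=5+-1981/396·τ+0·τ²+925/3564·τ³=3823/2816

  seg 0: a=5 b=-1981/396 c=0 d=925/3564
  seg 1: a=-3 b=397/198 c=925/396 d=-463/396
  seg 2: a=1 b=-59/22 c=-1853/396 d=85/36
  seg 3: a=-4 b=-1963/396 c=238/99 d=-1025/3564
  seg 4: a=-5 b=337/198 c=-73/396 d=73/3564
S(3/4) = 3823/2816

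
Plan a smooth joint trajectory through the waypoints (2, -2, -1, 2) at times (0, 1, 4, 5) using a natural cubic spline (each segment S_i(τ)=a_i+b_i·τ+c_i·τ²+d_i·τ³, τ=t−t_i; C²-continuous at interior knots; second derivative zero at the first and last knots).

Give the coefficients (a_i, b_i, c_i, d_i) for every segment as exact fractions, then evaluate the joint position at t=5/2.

Δ: Δ0=-4, Δ1=1/3, Δ2=3
row 1: diag=8, rhs=26; c'=3/8, d'=13/4
row 2: denom=8−3·3/8=55/8; d'=(16−3·13/4)/(55/8)=10/11
back: M2=10/11
back: M1=13/4−3/8·10/11=32/11
M: M0=0, M1=32/11, M2=10/11, M3=0
seg 0: a=2, c=M0/2=0, d=(M1−M0)/(6·1)=16/33, b=Δ0−h0·(2M0+M1)/6=-148/33
seg 1: a=-2, c=M1/2=16/11, d=(M2−M1)/(6·3)=-1/9, b=Δ1−h1·(2M1+M2)/6=-100/33
seg 2: a=-1, c=M2/2=5/11, d=(M3−M2)/(6·1)=-5/33, b=Δ2−h2·(2M2+M3)/6=89/33
t_q=5/2 → seg 1, τ=3/2; S=-2+-100/33·τ+16/11·τ²+-1/9·τ³=-321/88

  seg 0: a=2 b=-148/33 c=0 d=16/33
  seg 1: a=-2 b=-100/33 c=16/11 d=-1/9
  seg 2: a=-1 b=89/33 c=5/11 d=-5/33
S(5/2) = -321/88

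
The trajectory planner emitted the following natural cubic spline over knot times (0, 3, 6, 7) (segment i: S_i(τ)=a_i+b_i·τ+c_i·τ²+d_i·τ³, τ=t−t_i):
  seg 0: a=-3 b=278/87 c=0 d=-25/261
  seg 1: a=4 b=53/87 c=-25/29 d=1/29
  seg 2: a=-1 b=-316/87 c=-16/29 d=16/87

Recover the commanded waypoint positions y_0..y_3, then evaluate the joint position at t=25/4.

y_0 = S_0(0) = a_0 = -3
y_1 = S_1(0) = a_1 = 4
y_2 = S_2(0) = a_2 = -1
y_3 = S_2(1) = -5
t_q=25/4 is in segment 2 (τ=1/4); S_2(τ)=-225/116

y_0=-3 y_1=4 y_2=-1 y_3=-5
S(25/4) = -225/116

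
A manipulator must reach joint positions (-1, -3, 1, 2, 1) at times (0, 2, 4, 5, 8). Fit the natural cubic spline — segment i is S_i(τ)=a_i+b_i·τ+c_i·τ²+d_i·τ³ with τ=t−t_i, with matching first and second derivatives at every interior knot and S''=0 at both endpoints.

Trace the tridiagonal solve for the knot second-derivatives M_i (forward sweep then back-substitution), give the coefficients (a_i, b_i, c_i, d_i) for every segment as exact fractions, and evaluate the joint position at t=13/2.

  seg 0: a=-1 b=-979/516 c=0 d=463/2064
  seg 1: a=-3 b=205/258 c=463/344 d=-767/2064
  seg 2: a=1 b=887/516 c=-38/43 d=85/516
  seg 3: a=2 b=115/258 c=-67/172 d=67/1548
S(13/2) = 2667/1376

Δ: Δ0=-1, Δ1=2, Δ2=1, Δ3=-1/3
row 1: diag=8, rhs=18; c'=1/4, d'=9/4
row 2: denom=6−2·1/4=11/2; d'=(-6−2·9/4)/(11/2)=-21/11
row 3: denom=8−1·2/11=86/11; d'=(-8−1·-21/11)/(86/11)=-67/86
back: M3=-67/86
back: M2=-21/11−2/11·-67/86=-76/43
back: M1=9/4−1/4·-76/43=463/172
M: M0=0, M1=463/172, M2=-76/43, M3=-67/86, M4=0
seg 0: a=-1, c=M0/2=0, d=(M1−M0)/(6·2)=463/2064, b=Δ0−h0·(2M0+M1)/6=-979/516
seg 1: a=-3, c=M1/2=463/344, d=(M2−M1)/(6·2)=-767/2064, b=Δ1−h1·(2M1+M2)/6=205/258
seg 2: a=1, c=M2/2=-38/43, d=(M3−M2)/(6·1)=85/516, b=Δ2−h2·(2M2+M3)/6=887/516
seg 3: a=2, c=M3/2=-67/172, d=(M4−M3)/(6·3)=67/1548, b=Δ3−h3·(2M3+M4)/6=115/258
t_q=13/2 → seg 3, τ=3/2; S=2+115/258·τ+-67/172·τ²+67/1548·τ³=2667/1376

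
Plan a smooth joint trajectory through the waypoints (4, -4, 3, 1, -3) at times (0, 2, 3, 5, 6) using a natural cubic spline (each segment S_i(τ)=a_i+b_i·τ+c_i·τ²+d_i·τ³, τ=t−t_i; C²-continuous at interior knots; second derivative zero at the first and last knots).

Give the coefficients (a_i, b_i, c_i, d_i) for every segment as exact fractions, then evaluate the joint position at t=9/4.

Δ: Δ0=-4, Δ1=7, Δ2=-1, Δ3=-4
row 1: diag=6, rhs=66; c'=1/6, d'=11
row 2: denom=6−1·1/6=35/6; d'=(-48−1·11)/(35/6)=-354/35
row 3: denom=6−2·12/35=186/35; d'=(-18−2·-354/35)/(186/35)=13/31
back: M3=13/31
back: M2=-354/35−12/35·13/31=-318/31
back: M1=11−1/6·-318/31=394/31
M: M0=0, M1=394/31, M2=-318/31, M3=13/31, M4=0
seg 0: a=4, c=M0/2=0, d=(M1−M0)/(6·2)=197/186, b=Δ0−h0·(2M0+M1)/6=-766/93
seg 1: a=-4, c=M1/2=197/31, d=(M2−M1)/(6·1)=-356/93, b=Δ1−h1·(2M1+M2)/6=416/93
seg 2: a=3, c=M2/2=-159/31, d=(M3−M2)/(6·2)=331/372, b=Δ2−h2·(2M2+M3)/6=530/93
seg 3: a=1, c=M3/2=13/62, d=(M4−M3)/(6·1)=-13/186, b=Δ3−h3·(2M3+M4)/6=-385/93
t_q=9/4 → seg 1, τ=1/4; S=-4+416/93·τ+197/31·τ²+-356/93·τ³=-631/248

  seg 0: a=4 b=-766/93 c=0 d=197/186
  seg 1: a=-4 b=416/93 c=197/31 d=-356/93
  seg 2: a=3 b=530/93 c=-159/31 d=331/372
  seg 3: a=1 b=-385/93 c=13/62 d=-13/186
S(9/4) = -631/248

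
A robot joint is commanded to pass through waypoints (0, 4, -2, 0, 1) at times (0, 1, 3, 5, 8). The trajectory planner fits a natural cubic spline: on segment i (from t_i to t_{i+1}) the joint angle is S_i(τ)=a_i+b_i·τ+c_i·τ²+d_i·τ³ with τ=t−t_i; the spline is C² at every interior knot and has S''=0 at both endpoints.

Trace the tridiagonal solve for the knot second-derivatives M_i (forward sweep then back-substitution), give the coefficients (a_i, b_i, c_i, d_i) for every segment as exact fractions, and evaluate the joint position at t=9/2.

Δ: Δ0=4, Δ1=-3, Δ2=1, Δ3=1/3
row 1: diag=6, rhs=-42; c'=1/3, d'=-7
row 2: denom=8−2·1/3=22/3; d'=(24−2·-7)/(22/3)=57/11
row 3: denom=10−2·3/11=104/11; d'=(-4−2·57/11)/(104/11)=-79/52
back: M3=-79/52
back: M2=57/11−3/11·-79/52=291/52
back: M1=-7−1/3·291/52=-461/52
M: M0=0, M1=-461/52, M2=291/52, M3=-79/52, M4=0
seg 0: a=0, c=M0/2=0, d=(M1−M0)/(6·1)=-461/312, b=Δ0−h0·(2M0+M1)/6=1709/312
seg 1: a=4, c=M1/2=-461/104, d=(M2−M1)/(6·2)=47/39, b=Δ1−h1·(2M1+M2)/6=163/156
seg 2: a=-2, c=M2/2=291/104, d=(M3−M2)/(6·2)=-185/312, b=Δ2−h2·(2M2+M3)/6=-347/156
seg 3: a=0, c=M3/2=-79/104, d=(M4−M3)/(6·3)=79/936, b=Δ3−h3·(2M3+M4)/6=289/156
t_q=9/2 → seg 2, τ=3/2; S=-2+-347/156·τ+291/104·τ²+-185/312·τ³=-867/832

  seg 0: a=0 b=1709/312 c=0 d=-461/312
  seg 1: a=4 b=163/156 c=-461/104 d=47/39
  seg 2: a=-2 b=-347/156 c=291/104 d=-185/312
  seg 3: a=0 b=289/156 c=-79/104 d=79/936
S(9/2) = -867/832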